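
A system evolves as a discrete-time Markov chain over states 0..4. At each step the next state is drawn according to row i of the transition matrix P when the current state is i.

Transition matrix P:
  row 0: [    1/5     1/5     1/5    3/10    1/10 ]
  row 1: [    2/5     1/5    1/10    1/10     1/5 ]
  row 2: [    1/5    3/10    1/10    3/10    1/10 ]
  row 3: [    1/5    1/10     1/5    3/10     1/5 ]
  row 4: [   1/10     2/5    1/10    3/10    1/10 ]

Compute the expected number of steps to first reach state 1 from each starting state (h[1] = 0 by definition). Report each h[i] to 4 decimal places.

First-step conditioning: h[1] = 0; for i ≠ 1, h[i] = 1 + Σ_k P[i][k]·h[k].
  h[0] = 1 + 1/5·h[0] + 1/5·h[2] + 3/10·h[3] + 1/10·h[4]
  h[2] = 1 + 1/5·h[0] + 1/10·h[2] + 3/10·h[3] + 1/10·h[4]
  h[3] = 1 + 1/5·h[0] + 1/5·h[2] + 3/10·h[3] + 1/5·h[4]
  h[4] = 1 + 1/10·h[0] + 1/10·h[2] + 3/10·h[3] + 1/10·h[4]
Solving the 4×4 linear system over states ≠ 1 gives exactly h = [1000/213, 0, 10000/2343, 11890/2343, 8900/2343] (h[1] = 0 is the target).

h = [4.6948, 0.0000, 4.2680, 5.0747, 3.7985]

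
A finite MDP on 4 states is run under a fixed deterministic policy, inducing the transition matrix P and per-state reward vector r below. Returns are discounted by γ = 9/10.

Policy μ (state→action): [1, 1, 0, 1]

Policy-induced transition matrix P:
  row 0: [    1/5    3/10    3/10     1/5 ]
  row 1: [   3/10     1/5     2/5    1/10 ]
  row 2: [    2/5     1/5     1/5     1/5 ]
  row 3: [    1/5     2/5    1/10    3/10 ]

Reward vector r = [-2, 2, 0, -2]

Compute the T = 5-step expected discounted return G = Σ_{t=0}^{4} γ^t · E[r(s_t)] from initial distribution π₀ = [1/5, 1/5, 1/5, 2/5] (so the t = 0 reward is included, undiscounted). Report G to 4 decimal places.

G = -2.0115

t=0: π = [0.2000, 0.2000, 0.2000, 0.4000], E[r] = -0.8000, γ^t·E[r] = -0.800000, running G = -0.800000
t=1: π = [0.2600, 0.3000, 0.2200, 0.2200], E[r] = -0.3600, γ^t·E[r] = -0.324000, running G = -1.124000
t=2: π = [0.2740, 0.2700, 0.2640, 0.1920], E[r] = -0.3920, γ^t·E[r] = -0.317520, running G = -1.441520
t=3: π = [0.2798, 0.2658, 0.2622, 0.1922], E[r] = -0.4124, γ^t·E[r] = -0.300640, running G = -1.742160
t=4: π = [0.2790, 0.2664, 0.2619, 0.1926], E[r] = -0.4105, γ^t·E[r] = -0.269316, running G = -2.011476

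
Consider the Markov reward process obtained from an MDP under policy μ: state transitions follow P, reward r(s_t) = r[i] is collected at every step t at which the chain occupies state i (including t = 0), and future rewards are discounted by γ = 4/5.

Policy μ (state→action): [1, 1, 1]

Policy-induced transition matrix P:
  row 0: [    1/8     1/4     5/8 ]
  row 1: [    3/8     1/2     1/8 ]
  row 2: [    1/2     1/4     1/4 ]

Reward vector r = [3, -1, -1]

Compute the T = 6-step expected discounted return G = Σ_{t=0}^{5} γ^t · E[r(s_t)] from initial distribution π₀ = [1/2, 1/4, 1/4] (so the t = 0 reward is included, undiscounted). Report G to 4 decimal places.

t=0: π = [0.5000, 0.2500, 0.2500], E[r] = 1.0000, γ^t·E[r] = 1.000000, running G = 1.000000
t=1: π = [0.2813, 0.3125, 0.4063], E[r] = 0.1250, γ^t·E[r] = 0.100000, running G = 1.100000
t=2: π = [0.3555, 0.3281, 0.3164], E[r] = 0.4219, γ^t·E[r] = 0.270000, running G = 1.370000
t=3: π = [0.3257, 0.3320, 0.3423], E[r] = 0.3027, γ^t·E[r] = 0.155000, running G = 1.525000
t=4: π = [0.3364, 0.3330, 0.3306], E[r] = 0.3455, γ^t·E[r] = 0.141500, running G = 1.666500
t=5: π = [0.3322, 0.3333, 0.3345], E[r] = 0.3289, γ^t·E[r] = 0.107790, running G = 1.774290

G = 1.7743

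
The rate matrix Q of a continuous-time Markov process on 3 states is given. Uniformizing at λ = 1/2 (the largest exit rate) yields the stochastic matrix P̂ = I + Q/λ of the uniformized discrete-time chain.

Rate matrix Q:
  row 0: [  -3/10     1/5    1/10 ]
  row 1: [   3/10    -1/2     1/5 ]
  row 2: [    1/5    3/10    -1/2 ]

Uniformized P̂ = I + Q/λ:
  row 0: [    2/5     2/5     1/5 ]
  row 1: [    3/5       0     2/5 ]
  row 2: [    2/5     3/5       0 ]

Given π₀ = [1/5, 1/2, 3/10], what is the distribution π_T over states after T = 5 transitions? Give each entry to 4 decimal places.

t=0: π = [0.2000, 0.5000, 0.3000]
t=1: π = [0.5000, 0.2600, 0.2400]
t=2: π = [0.4520, 0.3440, 0.2040]
t=3: π = [0.4688, 0.3032, 0.2280]
t=4: π = [0.4606, 0.3243, 0.2150]
t=5: π = [0.4649, 0.3133, 0.2219]

π = [0.4649, 0.3133, 0.2219]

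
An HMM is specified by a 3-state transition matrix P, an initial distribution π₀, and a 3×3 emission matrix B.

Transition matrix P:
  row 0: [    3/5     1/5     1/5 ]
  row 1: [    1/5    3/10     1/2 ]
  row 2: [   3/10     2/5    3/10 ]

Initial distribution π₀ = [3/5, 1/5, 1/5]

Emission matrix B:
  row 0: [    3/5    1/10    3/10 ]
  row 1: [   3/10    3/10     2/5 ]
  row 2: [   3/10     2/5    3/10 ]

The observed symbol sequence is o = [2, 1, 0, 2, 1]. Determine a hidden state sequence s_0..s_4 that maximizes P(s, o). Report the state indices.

t=0: δ = [1.800e-01, 8.000e-02, 6.000e-02]  (obs o_0=2)
t=1: δ = [1.080e-02, 1.080e-02, 1.600e-02]  ψ = [0, 0, 1]  (obs o_1=1)
t=2: δ = [3.888e-03, 1.920e-03, 1.620e-03]  ψ = [0, 2, 1]  (obs o_2=0)
t=3: δ = [6.998e-04, 3.110e-04, 2.880e-04]  ψ = [0, 0, 1]  (obs o_3=2)
t=4: δ = [4.199e-05, 4.199e-05, 6.221e-05]  ψ = [0, 0, 1]  (obs o_4=1)
backtrack: best end state = 2; path = [0, 0, 0, 1, 2]

path = [0, 0, 0, 1, 2]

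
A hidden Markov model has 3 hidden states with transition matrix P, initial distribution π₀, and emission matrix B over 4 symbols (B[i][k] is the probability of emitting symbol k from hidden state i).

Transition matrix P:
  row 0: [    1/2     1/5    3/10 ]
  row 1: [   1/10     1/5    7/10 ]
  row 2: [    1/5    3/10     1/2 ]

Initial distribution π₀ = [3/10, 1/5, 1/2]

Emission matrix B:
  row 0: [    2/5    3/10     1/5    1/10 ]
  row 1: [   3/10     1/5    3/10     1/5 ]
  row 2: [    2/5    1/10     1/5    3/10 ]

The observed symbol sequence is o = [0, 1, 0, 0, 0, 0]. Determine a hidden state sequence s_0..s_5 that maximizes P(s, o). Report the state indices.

t=0: δ = [1.200e-01, 6.000e-02, 2.000e-01]  (obs o_0=0)
t=1: δ = [1.800e-02, 1.200e-02, 1.000e-02]  ψ = [0, 2, 2]  (obs o_1=1)
t=2: δ = [3.600e-03, 1.080e-03, 3.360e-03]  ψ = [0, 0, 1]  (obs o_2=0)
t=3: δ = [7.200e-04, 3.024e-04, 6.720e-04]  ψ = [0, 2, 2]  (obs o_3=0)
t=4: δ = [1.440e-04, 6.048e-05, 1.344e-04]  ψ = [0, 2, 2]  (obs o_4=0)
t=5: δ = [2.880e-05, 1.210e-05, 2.688e-05]  ψ = [0, 2, 2]  (obs o_5=0)
backtrack: best end state = 0; path = [0, 0, 0, 0, 0, 0]

path = [0, 0, 0, 0, 0, 0]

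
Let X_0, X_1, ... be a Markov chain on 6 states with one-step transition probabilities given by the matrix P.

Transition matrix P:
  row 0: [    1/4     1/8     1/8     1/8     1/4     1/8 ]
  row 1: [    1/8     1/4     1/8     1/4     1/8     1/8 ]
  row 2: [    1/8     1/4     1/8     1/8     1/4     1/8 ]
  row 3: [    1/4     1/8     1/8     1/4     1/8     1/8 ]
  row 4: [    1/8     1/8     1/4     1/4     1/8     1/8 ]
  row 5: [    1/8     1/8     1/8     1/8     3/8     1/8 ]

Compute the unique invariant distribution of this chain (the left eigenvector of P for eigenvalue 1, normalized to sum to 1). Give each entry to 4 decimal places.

π = [0.1706, 0.1642, 0.1495, 0.1944, 0.1963, 0.1250]

Balance equations π_j = Σ_i π_i·P[i][j]:
  π_0 = 1/4·π_0 + 1/8·π_1 + 1/8·π_2 + 1/4·π_3 + 1/8·π_4 + 1/8·π_5
  π_1 = 1/8·π_0 + 1/4·π_1 + 1/4·π_2 + 1/8·π_3 + 1/8·π_4 + 1/8·π_5
  π_2 = 1/8·π_0 + 1/8·π_1 + 1/8·π_2 + 1/8·π_3 + 1/4·π_4 + 1/8·π_5
  π_3 = 1/8·π_0 + 1/4·π_1 + 1/8·π_2 + 1/4·π_3 + 1/4·π_4 + 1/8·π_5
  π_4 = 1/4·π_0 + 1/8·π_1 + 1/4·π_2 + 1/8·π_3 + 1/8·π_4 + 3/8·π_5
  normalize: π_0 + π_1 + π_2 + π_3 + π_4 + π_5 = 1
Solving the linear system gives exactly π = [4903/28736, 4719/28736, 4297/28736, 5585/28736, 705/3592, 1/8].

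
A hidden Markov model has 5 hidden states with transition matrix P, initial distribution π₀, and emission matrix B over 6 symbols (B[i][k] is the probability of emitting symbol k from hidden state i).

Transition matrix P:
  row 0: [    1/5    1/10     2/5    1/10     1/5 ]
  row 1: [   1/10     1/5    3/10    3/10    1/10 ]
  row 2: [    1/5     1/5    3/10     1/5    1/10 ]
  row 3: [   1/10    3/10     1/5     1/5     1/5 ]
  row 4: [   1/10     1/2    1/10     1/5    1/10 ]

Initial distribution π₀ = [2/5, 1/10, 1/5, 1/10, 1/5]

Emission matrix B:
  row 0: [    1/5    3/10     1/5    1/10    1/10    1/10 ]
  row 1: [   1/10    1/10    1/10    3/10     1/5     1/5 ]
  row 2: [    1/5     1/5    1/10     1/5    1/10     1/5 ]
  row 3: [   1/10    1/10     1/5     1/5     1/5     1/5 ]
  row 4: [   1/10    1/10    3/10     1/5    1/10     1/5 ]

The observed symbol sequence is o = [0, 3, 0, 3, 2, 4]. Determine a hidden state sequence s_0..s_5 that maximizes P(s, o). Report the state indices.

path = [0, 2, 2, 3, 4, 1]

t=0: δ = [8.000e-02, 1.000e-02, 4.000e-02, 1.000e-02, 2.000e-02]  (obs o_0=0)
t=1: δ = [1.600e-03, 3.000e-03, 6.400e-03, 1.600e-03, 3.200e-03]  ψ = [0, 4, 0, 0, 0]  (obs o_1=3)
t=2: δ = [2.560e-04, 1.600e-04, 3.840e-04, 1.280e-04, 6.400e-05]  ψ = [2, 4, 2, 2, 2]  (obs o_2=0)
t=3: δ = [7.680e-06, 2.304e-05, 2.304e-05, 1.536e-05, 1.024e-05]  ψ = [2, 2, 2, 2, 0]  (obs o_3=3)
t=4: δ = [9.216e-07, 5.120e-07, 6.912e-07, 1.382e-06, 9.216e-07]  ψ = [2, 4, 1, 1, 3]  (obs o_4=2)
t=5: δ = [1.843e-08, 9.216e-08, 3.686e-08, 5.530e-08, 2.765e-08]  ψ = [0, 4, 0, 3, 3]  (obs o_5=4)
backtrack: best end state = 1; path = [0, 2, 2, 3, 4, 1]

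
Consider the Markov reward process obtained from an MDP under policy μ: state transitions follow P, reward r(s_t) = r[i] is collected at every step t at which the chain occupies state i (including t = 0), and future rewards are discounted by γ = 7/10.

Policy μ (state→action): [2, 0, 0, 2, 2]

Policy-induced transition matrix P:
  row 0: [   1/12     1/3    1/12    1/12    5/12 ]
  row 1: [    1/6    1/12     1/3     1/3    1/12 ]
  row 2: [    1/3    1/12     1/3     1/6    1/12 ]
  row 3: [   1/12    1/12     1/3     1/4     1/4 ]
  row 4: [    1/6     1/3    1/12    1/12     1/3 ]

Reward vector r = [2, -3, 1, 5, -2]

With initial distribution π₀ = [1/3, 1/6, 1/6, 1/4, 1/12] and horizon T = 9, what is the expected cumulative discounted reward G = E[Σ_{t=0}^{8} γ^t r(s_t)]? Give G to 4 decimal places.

t=0: π = [0.3333, 0.1667, 0.1667, 0.2500, 0.0833], E[r] = 1.4167, γ^t·E[r] = 1.416667, running G = 1.416667
t=1: π = [0.1458, 0.1875, 0.2292, 0.1806, 0.2569], E[r] = 0.3472, γ^t·E[r] = 0.243056, running G = 1.659722
t=2: π = [0.1777, 0.1840, 0.2326, 0.1794, 0.2263], E[r] = 0.4803, γ^t·E[r] = 0.235359, running G = 1.895081
t=3: π = [0.1757, 0.1843, 0.2323, 0.1786, 0.2290], E[r] = 0.4659, γ^t·E[r] = 0.159789, running G = 2.054870
t=4: π = [0.1759, 0.1845, 0.2322, 0.1785, 0.2289], E[r] = 0.4652, γ^t·E[r] = 0.111705, running G = 2.166575
t=5: π = [0.1758, 0.1845, 0.2321, 0.1786, 0.2289], E[r] = 0.4651, γ^t·E[r] = 0.078175, running G = 2.244750
t=6: π = [0.1758, 0.1845, 0.2321, 0.1786, 0.2289], E[r] = 0.4652, γ^t·E[r] = 0.054729, running G = 2.299480
t=7: π = [0.1758, 0.1845, 0.2321, 0.1786, 0.2289], E[r] = 0.4652, γ^t·E[r] = 0.038311, running G = 2.337791
t=8: π = [0.1758, 0.1845, 0.2321, 0.1786, 0.2289], E[r] = 0.4652, γ^t·E[r] = 0.026818, running G = 2.364609

G = 2.3646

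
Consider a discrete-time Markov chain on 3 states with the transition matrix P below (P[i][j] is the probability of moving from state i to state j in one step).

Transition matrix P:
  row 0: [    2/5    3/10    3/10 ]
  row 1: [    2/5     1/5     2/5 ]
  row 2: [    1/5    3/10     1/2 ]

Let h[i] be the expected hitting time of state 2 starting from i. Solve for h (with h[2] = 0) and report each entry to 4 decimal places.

First-step conditioning: h[2] = 0; for i ≠ 2, h[i] = 1 + Σ_k P[i][k]·h[k].
  h[0] = 1 + 2/5·h[0] + 3/10·h[1]
  h[1] = 1 + 2/5·h[0] + 1/5·h[1]
Solving the 2×2 linear system over states ≠ 2 gives exactly h = [55/18, 25/9, 0] (h[2] = 0 is the target).

h = [3.0556, 2.7778, 0.0000]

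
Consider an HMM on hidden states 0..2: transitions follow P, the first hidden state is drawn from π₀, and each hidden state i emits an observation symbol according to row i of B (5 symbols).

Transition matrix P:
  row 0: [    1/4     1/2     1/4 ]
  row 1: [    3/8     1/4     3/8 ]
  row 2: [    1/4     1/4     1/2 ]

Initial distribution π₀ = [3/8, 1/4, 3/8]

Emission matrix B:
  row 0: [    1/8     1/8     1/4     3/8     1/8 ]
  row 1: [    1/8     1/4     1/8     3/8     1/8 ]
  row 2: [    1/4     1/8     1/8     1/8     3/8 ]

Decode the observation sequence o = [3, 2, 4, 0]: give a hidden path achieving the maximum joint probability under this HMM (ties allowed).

t=0: δ = [1.406e-01, 9.375e-02, 4.688e-02]  (obs o_0=3)
t=1: δ = [8.789e-03, 8.789e-03, 4.395e-03]  ψ = [0, 0, 0]  (obs o_1=2)
t=2: δ = [4.120e-04, 5.493e-04, 1.236e-03]  ψ = [1, 0, 1]  (obs o_2=4)
t=3: δ = [3.862e-05, 3.862e-05, 1.545e-04]  ψ = [2, 2, 2]  (obs o_3=0)
backtrack: best end state = 2; path = [0, 1, 2, 2]

path = [0, 1, 2, 2]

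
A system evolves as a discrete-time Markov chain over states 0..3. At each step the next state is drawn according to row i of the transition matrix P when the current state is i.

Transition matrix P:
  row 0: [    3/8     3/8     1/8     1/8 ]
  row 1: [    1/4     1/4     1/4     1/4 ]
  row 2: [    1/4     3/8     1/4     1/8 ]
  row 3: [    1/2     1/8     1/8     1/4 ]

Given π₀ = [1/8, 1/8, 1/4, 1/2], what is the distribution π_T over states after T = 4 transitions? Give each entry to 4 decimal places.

π = [0.3384, 0.2923, 0.1846, 0.1847]

t=0: π = [0.1250, 0.1250, 0.2500, 0.5000]
t=1: π = [0.3906, 0.2344, 0.1719, 0.2031]
t=2: π = [0.3496, 0.2949, 0.1758, 0.1797]
t=3: π = [0.3386, 0.2932, 0.1838, 0.1843]
t=4: π = [0.3384, 0.2923, 0.1846, 0.1847]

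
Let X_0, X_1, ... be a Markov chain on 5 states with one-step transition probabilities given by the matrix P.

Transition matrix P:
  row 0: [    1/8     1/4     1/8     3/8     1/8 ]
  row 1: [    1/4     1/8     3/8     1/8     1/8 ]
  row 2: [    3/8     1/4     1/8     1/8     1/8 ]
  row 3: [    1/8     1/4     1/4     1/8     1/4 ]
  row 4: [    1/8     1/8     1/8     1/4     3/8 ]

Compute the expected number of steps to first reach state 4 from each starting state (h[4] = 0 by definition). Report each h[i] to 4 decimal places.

First-step conditioning: h[4] = 0; for i ≠ 4, h[i] = 1 + Σ_k P[i][k]·h[k].
  h[0] = 1 + 1/8·h[0] + 1/4·h[1] + 1/8·h[2] + 3/8·h[3]
  h[1] = 1 + 1/4·h[0] + 1/8·h[1] + 3/8·h[2] + 1/8·h[3]
  h[2] = 1 + 3/8·h[0] + 1/4·h[1] + 1/8·h[2] + 1/8·h[3]
  h[3] = 1 + 1/8·h[0] + 1/4·h[1] + 1/4·h[2] + 1/8·h[3]
Solving the 4×4 linear system over states ≠ 4 gives exactly h = [369/56, 379/56, 27/4, 333/56, 0] (h[4] = 0 is the target).

h = [6.5893, 6.7679, 6.7500, 5.9464, 0.0000]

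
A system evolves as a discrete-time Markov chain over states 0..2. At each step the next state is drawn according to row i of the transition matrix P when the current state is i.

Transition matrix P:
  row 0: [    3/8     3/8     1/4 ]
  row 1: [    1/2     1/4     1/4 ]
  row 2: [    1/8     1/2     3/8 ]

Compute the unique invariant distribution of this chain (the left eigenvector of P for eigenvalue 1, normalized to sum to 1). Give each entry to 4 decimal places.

π = [0.3492, 0.3651, 0.2857]

Balance equations π_j = Σ_i π_i·P[i][j]:
  π_0 = 3/8·π_0 + 1/2·π_1 + 1/8·π_2
  π_1 = 3/8·π_0 + 1/4·π_1 + 1/2·π_2
  normalize: π_0 + π_1 + π_2 = 1
Solving the linear system gives exactly π = [22/63, 23/63, 2/7].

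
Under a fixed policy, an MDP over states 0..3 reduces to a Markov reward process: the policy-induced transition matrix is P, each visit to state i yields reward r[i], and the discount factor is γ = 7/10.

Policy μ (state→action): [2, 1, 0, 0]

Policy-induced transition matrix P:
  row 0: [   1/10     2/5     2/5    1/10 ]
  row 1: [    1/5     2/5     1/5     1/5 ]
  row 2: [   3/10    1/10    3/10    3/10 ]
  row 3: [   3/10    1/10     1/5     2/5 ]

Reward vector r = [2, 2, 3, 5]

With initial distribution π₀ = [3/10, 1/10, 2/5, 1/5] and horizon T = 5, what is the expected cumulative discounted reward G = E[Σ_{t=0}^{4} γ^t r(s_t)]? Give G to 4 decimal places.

t=0: π = [0.3000, 0.1000, 0.4000, 0.2000], E[r] = 3.0000, γ^t·E[r] = 3.000000, running G = 3.000000
t=1: π = [0.2300, 0.2200, 0.3000, 0.2500], E[r] = 3.0500, γ^t·E[r] = 2.135000, running G = 5.135000
t=2: π = [0.2320, 0.2350, 0.2760, 0.2570], E[r] = 3.0470, γ^t·E[r] = 1.493030, running G = 6.628030
t=3: π = [0.2301, 0.2401, 0.2740, 0.2558], E[r] = 3.0414, γ^t·E[r] = 1.043200, running G = 7.671230
t=4: π = [0.2300, 0.2411, 0.2734, 0.2556], E[r] = 3.0401, γ^t·E[r] = 0.729921, running G = 8.401151

G = 8.4012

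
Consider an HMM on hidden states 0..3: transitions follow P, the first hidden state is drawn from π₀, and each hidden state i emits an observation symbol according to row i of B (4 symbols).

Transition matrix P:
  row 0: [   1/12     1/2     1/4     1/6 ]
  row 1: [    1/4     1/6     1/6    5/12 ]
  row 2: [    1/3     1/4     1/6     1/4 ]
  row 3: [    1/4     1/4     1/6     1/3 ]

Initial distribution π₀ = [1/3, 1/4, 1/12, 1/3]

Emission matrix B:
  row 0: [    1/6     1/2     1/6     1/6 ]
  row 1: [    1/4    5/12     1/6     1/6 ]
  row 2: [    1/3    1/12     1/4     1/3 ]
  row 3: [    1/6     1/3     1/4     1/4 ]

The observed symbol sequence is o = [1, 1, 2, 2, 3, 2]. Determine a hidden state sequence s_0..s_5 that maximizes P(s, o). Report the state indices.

t=0: δ = [1.667e-01, 1.042e-01, 6.944e-03, 1.111e-01]  (obs o_0=1)
t=1: δ = [1.389e-02, 3.472e-02, 3.472e-03, 1.447e-02]  ψ = [3, 0, 0, 1]  (obs o_1=1)
t=2: δ = [1.447e-03, 1.157e-03, 1.447e-03, 3.617e-03]  ψ = [1, 0, 1, 1]  (obs o_2=2)
t=3: δ = [1.507e-04, 1.507e-04, 1.507e-04, 3.014e-04]  ψ = [3, 3, 3, 3]  (obs o_3=2)
t=4: δ = [1.256e-05, 1.256e-05, 1.674e-05, 2.512e-05]  ψ = [3, 0, 3, 3]  (obs o_4=3)
t=5: δ = [1.047e-06, 1.047e-06, 1.047e-06, 2.093e-06]  ψ = [3, 0, 3, 3]  (obs o_5=2)
backtrack: best end state = 3; path = [0, 1, 3, 3, 3, 3]

path = [0, 1, 3, 3, 3, 3]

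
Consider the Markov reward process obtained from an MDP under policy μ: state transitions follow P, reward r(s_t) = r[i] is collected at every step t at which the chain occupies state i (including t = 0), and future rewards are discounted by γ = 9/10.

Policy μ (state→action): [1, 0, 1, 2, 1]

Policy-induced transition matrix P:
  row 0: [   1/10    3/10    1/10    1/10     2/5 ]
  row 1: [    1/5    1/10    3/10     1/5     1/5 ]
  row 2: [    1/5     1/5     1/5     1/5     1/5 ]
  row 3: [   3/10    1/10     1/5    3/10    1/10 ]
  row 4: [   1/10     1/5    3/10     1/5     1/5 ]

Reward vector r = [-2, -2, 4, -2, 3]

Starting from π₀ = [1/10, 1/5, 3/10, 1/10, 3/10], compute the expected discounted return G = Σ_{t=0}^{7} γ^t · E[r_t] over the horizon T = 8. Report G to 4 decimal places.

t=0: π = [0.1000, 0.2000, 0.3000, 0.1000, 0.3000], E[r] = 1.3000, γ^t·E[r] = 1.300000, running G = 1.300000
t=1: π = [0.1700, 0.1800, 0.2400, 0.2000, 0.2100], E[r] = 0.4900, γ^t·E[r] = 0.441000, running G = 1.741000
t=2: π = [0.1820, 0.1790, 0.2220, 0.2030, 0.2140], E[r] = 0.4020, γ^t·E[r] = 0.325620, running G = 2.066620
t=3: π = [0.1807, 0.1800, 0.2211, 0.2021, 0.2161], E[r] = 0.4071, γ^t·E[r] = 0.296776, running G = 2.363396
t=4: π = [0.1805, 0.1799, 0.2215, 0.2021, 0.2159], E[r] = 0.4089, γ^t·E[r] = 0.268273, running G = 2.631669
t=5: π = [0.1806, 0.1799, 0.2215, 0.2022, 0.2159], E[r] = 0.4086, γ^t·E[r] = 0.241284, running G = 2.872952
t=6: π = [0.1806, 0.1799, 0.2215, 0.2022, 0.2159], E[r] = 0.4086, γ^t·E[r] = 0.217143, running G = 3.090096
t=7: π = [0.1806, 0.1799, 0.2215, 0.2022, 0.2159], E[r] = 0.4086, γ^t·E[r] = 0.195432, running G = 3.285528

G = 3.2855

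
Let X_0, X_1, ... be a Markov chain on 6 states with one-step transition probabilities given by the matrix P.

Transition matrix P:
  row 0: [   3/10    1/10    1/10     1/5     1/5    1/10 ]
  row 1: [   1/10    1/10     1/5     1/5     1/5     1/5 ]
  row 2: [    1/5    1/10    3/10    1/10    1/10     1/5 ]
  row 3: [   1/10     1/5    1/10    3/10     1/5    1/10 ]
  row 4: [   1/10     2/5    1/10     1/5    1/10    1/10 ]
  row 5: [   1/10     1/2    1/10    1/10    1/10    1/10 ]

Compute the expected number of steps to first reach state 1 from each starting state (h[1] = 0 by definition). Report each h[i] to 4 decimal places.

h = [4.7025, 0.0000, 4.7156, 4.1800, 3.4200, 3.0020]

First-step conditioning: h[1] = 0; for i ≠ 1, h[i] = 1 + Σ_k P[i][k]·h[k].
  h[0] = 1 + 3/10·h[0] + 1/10·h[2] + 1/5·h[3] + 1/5·h[4] + 1/10·h[5]
  h[2] = 1 + 1/5·h[0] + 3/10·h[2] + 1/10·h[3] + 1/10·h[4] + 1/5·h[5]
  h[3] = 1 + 1/10·h[0] + 1/10·h[2] + 3/10·h[3] + 1/5·h[4] + 1/10·h[5]
  h[4] = 1 + 1/10·h[0] + 1/10·h[2] + 1/5·h[3] + 1/10·h[4] + 1/10·h[5]
  h[5] = 1 + 1/10·h[0] + 1/10·h[2] + 1/10·h[3] + 1/10·h[4] + 1/10·h[5]
Solving the 5×5 linear system over states ≠ 1 gives exactly h = [13200/2807, 0, 39710/8421, 35200/8421, 9600/2807, 25280/8421] (h[1] = 0 is the target).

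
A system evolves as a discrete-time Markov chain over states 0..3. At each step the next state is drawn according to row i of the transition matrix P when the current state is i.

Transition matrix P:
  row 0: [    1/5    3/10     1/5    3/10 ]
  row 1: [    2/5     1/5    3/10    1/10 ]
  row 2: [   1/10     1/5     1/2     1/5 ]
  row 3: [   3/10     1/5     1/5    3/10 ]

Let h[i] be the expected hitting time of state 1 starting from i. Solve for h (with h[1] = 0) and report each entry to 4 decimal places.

First-step conditioning: h[1] = 0; for i ≠ 1, h[i] = 1 + Σ_k P[i][k]·h[k].
  h[0] = 1 + 1/5·h[0] + 1/5·h[2] + 3/10·h[3]
  h[2] = 1 + 1/10·h[0] + 1/2·h[2] + 1/5·h[3]
  h[3] = 1 + 3/10·h[0] + 1/5·h[2] + 3/10·h[3]
Solving the 3×3 linear system over states ≠ 1 gives exactly h = [700/171, 0, 790/171, 770/171] (h[1] = 0 is the target).

h = [4.0936, 0.0000, 4.6199, 4.5029]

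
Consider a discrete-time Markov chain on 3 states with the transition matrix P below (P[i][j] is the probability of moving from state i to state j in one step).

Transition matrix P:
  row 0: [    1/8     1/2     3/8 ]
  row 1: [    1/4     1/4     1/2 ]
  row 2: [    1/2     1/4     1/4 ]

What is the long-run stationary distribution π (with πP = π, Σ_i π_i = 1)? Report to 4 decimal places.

π = [0.3043, 0.3261, 0.3696]

Balance equations π_j = Σ_i π_i·P[i][j]:
  π_0 = 1/8·π_0 + 1/4·π_1 + 1/2·π_2
  π_1 = 1/2·π_0 + 1/4·π_1 + 1/4·π_2
  normalize: π_0 + π_1 + π_2 = 1
Solving the linear system gives exactly π = [7/23, 15/46, 17/46].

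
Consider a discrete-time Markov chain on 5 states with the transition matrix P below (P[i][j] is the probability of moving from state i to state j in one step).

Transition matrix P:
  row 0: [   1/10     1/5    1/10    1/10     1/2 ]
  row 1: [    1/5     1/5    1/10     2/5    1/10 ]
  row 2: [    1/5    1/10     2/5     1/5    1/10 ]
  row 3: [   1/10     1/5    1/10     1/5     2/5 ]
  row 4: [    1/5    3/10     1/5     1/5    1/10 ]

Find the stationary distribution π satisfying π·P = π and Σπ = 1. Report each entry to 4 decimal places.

π = [0.1614, 0.2056, 0.1760, 0.2250, 0.2320]

Balance equations π_j = Σ_i π_i·P[i][j]:
  π_0 = 1/10·π_0 + 1/5·π_1 + 1/5·π_2 + 1/10·π_3 + 1/5·π_4
  π_1 = 1/5·π_0 + 1/5·π_1 + 1/10·π_2 + 1/5·π_3 + 3/10·π_4
  π_2 = 1/10·π_0 + 1/10·π_1 + 2/5·π_2 + 1/10·π_3 + 1/5·π_4
  π_3 = 1/10·π_0 + 2/5·π_1 + 1/5·π_2 + 1/5·π_3 + 1/5·π_4
  normalize: π_0 + π_1 + π_2 + π_3 + π_4 = 1
Solving the linear system gives exactly π = [766/4747, 976/4747, 1671/9494, 1068/4747, 2203/9494].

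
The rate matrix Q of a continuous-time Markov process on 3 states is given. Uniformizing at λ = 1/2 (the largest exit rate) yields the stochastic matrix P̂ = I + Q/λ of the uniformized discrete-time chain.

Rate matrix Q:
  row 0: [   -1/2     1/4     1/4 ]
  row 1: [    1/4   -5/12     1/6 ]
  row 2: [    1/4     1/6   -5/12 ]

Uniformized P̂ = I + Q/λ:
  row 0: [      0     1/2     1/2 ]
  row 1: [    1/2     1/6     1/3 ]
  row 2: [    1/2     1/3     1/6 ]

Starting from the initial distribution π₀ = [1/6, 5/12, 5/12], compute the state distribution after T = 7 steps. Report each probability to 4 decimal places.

t=0: π = [0.1667, 0.4167, 0.4167]
t=1: π = [0.4167, 0.2917, 0.2917]
t=2: π = [0.2917, 0.3542, 0.3542]
t=3: π = [0.3542, 0.3229, 0.3229]
t=4: π = [0.3229, 0.3385, 0.3385]
t=5: π = [0.3385, 0.3307, 0.3307]
t=6: π = [0.3307, 0.3346, 0.3346]
t=7: π = [0.3346, 0.3327, 0.3327]

π = [0.3346, 0.3327, 0.3327]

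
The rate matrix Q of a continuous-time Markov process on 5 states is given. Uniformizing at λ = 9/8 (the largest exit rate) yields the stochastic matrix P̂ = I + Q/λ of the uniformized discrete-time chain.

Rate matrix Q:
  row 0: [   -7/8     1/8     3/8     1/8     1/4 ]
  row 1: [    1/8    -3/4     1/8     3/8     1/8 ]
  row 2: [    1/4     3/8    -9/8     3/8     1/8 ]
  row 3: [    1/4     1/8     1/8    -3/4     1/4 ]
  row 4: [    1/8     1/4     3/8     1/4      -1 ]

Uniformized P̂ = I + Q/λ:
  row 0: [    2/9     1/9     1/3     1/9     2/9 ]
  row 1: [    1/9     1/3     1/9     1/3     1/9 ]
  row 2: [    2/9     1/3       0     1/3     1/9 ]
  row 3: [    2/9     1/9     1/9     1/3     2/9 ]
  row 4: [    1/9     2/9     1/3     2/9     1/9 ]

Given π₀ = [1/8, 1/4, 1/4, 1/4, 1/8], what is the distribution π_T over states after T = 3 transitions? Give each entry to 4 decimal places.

t=0: π = [0.1250, 0.2500, 0.2500, 0.2500, 0.1250]
t=1: π = [0.1806, 0.2361, 0.1389, 0.2917, 0.1528]
t=2: π = [0.1790, 0.2114, 0.1698, 0.2762, 0.1636]
t=3: π = [0.1806, 0.2140, 0.1684, 0.2754, 0.1617]

π = [0.1806, 0.2140, 0.1684, 0.2754, 0.1617]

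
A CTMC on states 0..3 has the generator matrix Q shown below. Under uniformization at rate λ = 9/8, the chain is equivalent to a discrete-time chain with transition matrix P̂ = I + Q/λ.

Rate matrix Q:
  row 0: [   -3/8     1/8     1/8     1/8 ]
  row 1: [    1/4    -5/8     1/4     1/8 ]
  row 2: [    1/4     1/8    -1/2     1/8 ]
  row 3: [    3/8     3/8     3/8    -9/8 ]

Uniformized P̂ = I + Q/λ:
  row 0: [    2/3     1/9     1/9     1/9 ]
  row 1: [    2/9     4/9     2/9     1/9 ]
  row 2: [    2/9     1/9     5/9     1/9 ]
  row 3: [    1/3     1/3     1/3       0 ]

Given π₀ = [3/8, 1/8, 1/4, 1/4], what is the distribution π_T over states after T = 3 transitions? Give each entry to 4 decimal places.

t=0: π = [0.3750, 0.1250, 0.2500, 0.2500]
t=1: π = [0.4167, 0.2083, 0.2917, 0.0833]
t=2: π = [0.4167, 0.1991, 0.2824, 0.1019]
t=3: π = [0.4187, 0.2001, 0.2814, 0.0998]

π = [0.4187, 0.2001, 0.2814, 0.0998]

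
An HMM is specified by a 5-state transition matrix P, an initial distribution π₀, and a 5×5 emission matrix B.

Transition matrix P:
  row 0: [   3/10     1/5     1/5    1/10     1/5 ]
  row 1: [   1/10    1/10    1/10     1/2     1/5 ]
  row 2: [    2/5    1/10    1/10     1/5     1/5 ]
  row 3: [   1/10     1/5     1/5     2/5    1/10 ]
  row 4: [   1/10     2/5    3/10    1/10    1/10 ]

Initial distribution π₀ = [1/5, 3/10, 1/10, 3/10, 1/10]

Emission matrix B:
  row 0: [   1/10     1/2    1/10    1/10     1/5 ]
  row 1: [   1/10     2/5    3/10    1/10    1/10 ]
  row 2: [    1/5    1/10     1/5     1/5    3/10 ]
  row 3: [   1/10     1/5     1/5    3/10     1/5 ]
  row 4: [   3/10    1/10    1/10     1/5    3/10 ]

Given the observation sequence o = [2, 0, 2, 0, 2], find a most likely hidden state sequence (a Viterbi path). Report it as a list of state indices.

t=0: δ = [2.000e-02, 9.000e-02, 2.000e-02, 6.000e-02, 1.000e-02]  (obs o_0=2)
t=1: δ = [9.000e-04, 1.200e-03, 2.400e-03, 4.500e-03, 5.400e-03]  ψ = [1, 3, 3, 1, 1]  (obs o_1=0)
t=2: δ = [9.600e-05, 6.480e-04, 3.240e-04, 3.600e-04, 5.400e-05]  ψ = [2, 4, 4, 3, 4]  (obs o_2=2)
t=3: δ = [1.296e-05, 7.200e-06, 1.440e-05, 3.240e-05, 3.888e-05]  ψ = [2, 3, 3, 1, 1]  (obs o_3=0)
t=4: δ = [5.760e-07, 4.666e-06, 2.333e-06, 2.592e-06, 3.888e-07]  ψ = [2, 4, 4, 3, 4]  (obs o_4=2)
backtrack: best end state = 1; path = [1, 4, 1, 4, 1]

path = [1, 4, 1, 4, 1]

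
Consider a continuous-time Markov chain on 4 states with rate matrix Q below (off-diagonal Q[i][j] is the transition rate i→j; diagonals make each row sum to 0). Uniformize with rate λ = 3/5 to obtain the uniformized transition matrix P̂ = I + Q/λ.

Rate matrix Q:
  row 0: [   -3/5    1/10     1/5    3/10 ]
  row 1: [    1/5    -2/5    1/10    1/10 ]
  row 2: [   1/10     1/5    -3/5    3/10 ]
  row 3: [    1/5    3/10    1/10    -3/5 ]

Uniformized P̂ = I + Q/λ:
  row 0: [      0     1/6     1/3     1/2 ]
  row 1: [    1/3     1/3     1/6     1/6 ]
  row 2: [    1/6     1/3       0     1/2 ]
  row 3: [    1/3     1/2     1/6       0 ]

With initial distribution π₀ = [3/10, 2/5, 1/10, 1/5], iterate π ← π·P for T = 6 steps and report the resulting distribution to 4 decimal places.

t=0: π = [0.3000, 0.4000, 0.1000, 0.2000]
t=1: π = [0.2167, 0.3167, 0.2000, 0.2667]
t=2: π = [0.2278, 0.3417, 0.1694, 0.2611]
t=3: π = [0.2292, 0.3389, 0.1764, 0.2556]
t=4: π = [0.2275, 0.3377, 0.1755, 0.2593]
t=5: π = [0.2282, 0.3386, 0.1753, 0.2578]
t=6: π = [0.2280, 0.3383, 0.1755, 0.2582]

π = [0.2280, 0.3383, 0.1755, 0.2582]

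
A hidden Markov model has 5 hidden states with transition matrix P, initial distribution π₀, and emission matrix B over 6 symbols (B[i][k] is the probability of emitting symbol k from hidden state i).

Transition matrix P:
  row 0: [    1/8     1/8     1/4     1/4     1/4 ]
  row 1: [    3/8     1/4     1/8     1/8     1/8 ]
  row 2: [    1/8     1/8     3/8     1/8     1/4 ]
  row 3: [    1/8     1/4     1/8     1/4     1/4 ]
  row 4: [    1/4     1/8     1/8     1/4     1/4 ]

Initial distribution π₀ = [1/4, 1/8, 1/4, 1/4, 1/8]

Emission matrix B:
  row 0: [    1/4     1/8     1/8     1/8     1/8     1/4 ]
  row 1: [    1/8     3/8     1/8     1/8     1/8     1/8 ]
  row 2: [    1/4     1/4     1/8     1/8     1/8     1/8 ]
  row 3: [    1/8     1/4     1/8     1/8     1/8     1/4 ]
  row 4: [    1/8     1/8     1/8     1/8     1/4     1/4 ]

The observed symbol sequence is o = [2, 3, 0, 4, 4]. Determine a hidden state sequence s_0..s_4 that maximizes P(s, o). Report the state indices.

path = [2, 2, 2, 4, 4]

t=0: δ = [3.125e-02, 1.562e-02, 3.125e-02, 3.125e-02, 1.562e-02]  (obs o_0=2)
t=1: δ = [7.324e-04, 9.766e-04, 1.465e-03, 9.766e-04, 9.766e-04]  ψ = [1, 3, 2, 0, 0]  (obs o_1=3)
t=2: δ = [9.155e-05, 3.052e-05, 1.373e-04, 3.052e-05, 4.578e-05]  ψ = [1, 1, 2, 3, 2]  (obs o_2=0)
t=3: δ = [2.146e-06, 2.146e-06, 6.437e-06, 2.861e-06, 8.583e-06]  ψ = [2, 2, 2, 0, 2]  (obs o_3=4)
t=4: δ = [2.682e-07, 1.341e-07, 3.017e-07, 2.682e-07, 5.364e-07]  ψ = [4, 4, 2, 4, 4]  (obs o_4=4)
backtrack: best end state = 4; path = [2, 2, 2, 4, 4]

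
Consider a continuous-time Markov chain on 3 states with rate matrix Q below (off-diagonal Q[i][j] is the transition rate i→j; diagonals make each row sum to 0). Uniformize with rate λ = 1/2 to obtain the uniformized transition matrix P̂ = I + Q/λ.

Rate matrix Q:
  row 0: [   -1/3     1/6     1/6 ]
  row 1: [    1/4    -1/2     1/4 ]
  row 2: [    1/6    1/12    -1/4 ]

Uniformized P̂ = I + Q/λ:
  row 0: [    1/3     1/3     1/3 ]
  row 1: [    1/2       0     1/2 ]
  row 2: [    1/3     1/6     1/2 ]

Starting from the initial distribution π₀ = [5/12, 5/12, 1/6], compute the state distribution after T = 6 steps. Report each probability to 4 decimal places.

t=0: π = [0.4167, 0.4167, 0.1667]
t=1: π = [0.4028, 0.1667, 0.4306]
t=2: π = [0.3611, 0.2060, 0.4329]
t=3: π = [0.3677, 0.1925, 0.4398]
t=4: π = [0.3654, 0.1959, 0.4387]
t=5: π = [0.3660, 0.1949, 0.4391]
t=6: π = [0.3658, 0.1952, 0.4390]

π = [0.3658, 0.1952, 0.4390]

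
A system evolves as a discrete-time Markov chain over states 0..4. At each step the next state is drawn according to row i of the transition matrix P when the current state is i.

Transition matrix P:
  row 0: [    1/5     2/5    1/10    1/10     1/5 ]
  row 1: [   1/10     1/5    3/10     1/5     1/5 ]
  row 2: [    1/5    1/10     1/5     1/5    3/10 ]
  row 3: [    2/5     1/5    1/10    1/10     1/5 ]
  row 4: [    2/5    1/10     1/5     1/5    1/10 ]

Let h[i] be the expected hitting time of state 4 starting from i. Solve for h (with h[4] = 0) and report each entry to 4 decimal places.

First-step conditioning: h[4] = 0; for i ≠ 4, h[i] = 1 + Σ_k P[i][k]·h[k].
  h[0] = 1 + 1/5·h[0] + 2/5·h[1] + 1/10·h[2] + 1/10·h[3]
  h[1] = 1 + 1/10·h[0] + 1/5·h[1] + 3/10·h[2] + 1/5·h[3]
  h[2] = 1 + 1/5·h[0] + 1/10·h[1] + 1/5·h[2] + 1/5·h[3]
  h[3] = 1 + 2/5·h[0] + 1/5·h[1] + 1/10·h[2] + 1/10·h[3]
Solving the 4×4 linear system over states ≠ 4 gives exactly h = [5810/1261, 5710/1261, 400/97, 5830/1261, 0] (h[4] = 0 is the target).

h = [4.6075, 4.5282, 4.1237, 4.6233, 0.0000]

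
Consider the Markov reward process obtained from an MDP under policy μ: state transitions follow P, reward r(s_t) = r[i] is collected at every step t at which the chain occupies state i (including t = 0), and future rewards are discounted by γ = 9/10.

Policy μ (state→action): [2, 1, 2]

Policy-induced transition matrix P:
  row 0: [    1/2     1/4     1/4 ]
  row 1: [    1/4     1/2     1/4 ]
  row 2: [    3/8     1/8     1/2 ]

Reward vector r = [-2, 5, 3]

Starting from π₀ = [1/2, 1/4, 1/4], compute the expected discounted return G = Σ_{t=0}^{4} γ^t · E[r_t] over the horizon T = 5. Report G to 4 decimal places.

G = 5.9177

t=0: π = [0.5000, 0.2500, 0.2500], E[r] = 1.0000, γ^t·E[r] = 1.000000, running G = 1.000000
t=1: π = [0.4063, 0.2813, 0.3125], E[r] = 1.5313, γ^t·E[r] = 1.378125, running G = 2.378125
t=2: π = [0.3906, 0.2813, 0.3281], E[r] = 1.6094, γ^t·E[r] = 1.303594, running G = 3.681719
t=3: π = [0.3887, 0.2793, 0.3320], E[r] = 1.6152, γ^t·E[r] = 1.177506, running G = 4.859225
t=4: π = [0.3887, 0.2783, 0.3330], E[r] = 1.6133, γ^t·E[r] = 1.058474, running G = 5.917698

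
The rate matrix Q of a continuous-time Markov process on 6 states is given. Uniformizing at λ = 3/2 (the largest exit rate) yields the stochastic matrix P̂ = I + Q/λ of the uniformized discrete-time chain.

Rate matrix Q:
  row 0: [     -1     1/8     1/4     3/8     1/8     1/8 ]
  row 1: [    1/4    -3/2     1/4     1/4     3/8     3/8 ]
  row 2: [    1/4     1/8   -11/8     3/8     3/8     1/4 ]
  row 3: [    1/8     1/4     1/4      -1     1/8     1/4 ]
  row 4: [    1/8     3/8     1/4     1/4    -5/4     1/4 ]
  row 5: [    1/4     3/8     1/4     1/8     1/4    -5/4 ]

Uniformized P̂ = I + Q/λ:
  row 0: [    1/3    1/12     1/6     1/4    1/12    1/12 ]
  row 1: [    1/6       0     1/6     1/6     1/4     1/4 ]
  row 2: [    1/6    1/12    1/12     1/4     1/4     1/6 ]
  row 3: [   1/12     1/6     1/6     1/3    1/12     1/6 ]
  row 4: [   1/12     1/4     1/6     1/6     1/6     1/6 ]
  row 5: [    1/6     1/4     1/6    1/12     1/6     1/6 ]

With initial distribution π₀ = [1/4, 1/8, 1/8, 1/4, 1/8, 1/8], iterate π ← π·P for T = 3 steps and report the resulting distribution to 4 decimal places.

t=0: π = [0.2500, 0.1250, 0.1250, 0.2500, 0.1250, 0.1250]
t=1: π = [0.1771, 0.1354, 0.1563, 0.2292, 0.1458, 0.1563]
t=2: π = [0.1649, 0.1415, 0.1536, 0.2196, 0.1571, 0.1632]
t=3: π = [0.1628, 0.1432, 0.1539, 0.2162, 0.1592, 0.1647]

π = [0.1628, 0.1432, 0.1539, 0.2162, 0.1592, 0.1647]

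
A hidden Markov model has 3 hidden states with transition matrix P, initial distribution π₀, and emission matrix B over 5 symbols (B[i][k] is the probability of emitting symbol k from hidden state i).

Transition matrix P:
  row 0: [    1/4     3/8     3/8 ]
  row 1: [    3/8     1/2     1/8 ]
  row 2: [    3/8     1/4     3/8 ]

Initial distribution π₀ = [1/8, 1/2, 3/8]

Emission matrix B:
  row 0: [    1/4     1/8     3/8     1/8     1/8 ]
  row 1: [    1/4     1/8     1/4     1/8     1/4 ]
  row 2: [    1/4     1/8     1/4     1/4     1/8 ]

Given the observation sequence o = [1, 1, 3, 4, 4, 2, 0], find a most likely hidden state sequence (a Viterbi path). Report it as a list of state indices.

t=0: δ = [1.562e-02, 6.250e-02, 4.688e-02]  (obs o_0=1)
t=1: δ = [2.930e-03, 3.906e-03, 2.197e-03]  ψ = [1, 1, 2]  (obs o_1=1)
t=2: δ = [1.831e-04, 2.441e-04, 2.747e-04]  ψ = [1, 1, 0]  (obs o_2=3)
t=3: δ = [1.287e-05, 3.052e-05, 1.287e-05]  ψ = [2, 1, 2]  (obs o_3=4)
t=4: δ = [1.431e-06, 3.815e-06, 6.035e-07]  ψ = [1, 1, 0]  (obs o_4=4)
t=5: δ = [5.364e-07, 4.768e-07, 1.341e-07]  ψ = [1, 1, 0]  (obs o_5=2)
t=6: δ = [4.470e-08, 5.960e-08, 5.029e-08]  ψ = [1, 1, 0]  (obs o_6=0)
backtrack: best end state = 1; path = [1, 1, 1, 1, 1, 1, 1]

path = [1, 1, 1, 1, 1, 1, 1]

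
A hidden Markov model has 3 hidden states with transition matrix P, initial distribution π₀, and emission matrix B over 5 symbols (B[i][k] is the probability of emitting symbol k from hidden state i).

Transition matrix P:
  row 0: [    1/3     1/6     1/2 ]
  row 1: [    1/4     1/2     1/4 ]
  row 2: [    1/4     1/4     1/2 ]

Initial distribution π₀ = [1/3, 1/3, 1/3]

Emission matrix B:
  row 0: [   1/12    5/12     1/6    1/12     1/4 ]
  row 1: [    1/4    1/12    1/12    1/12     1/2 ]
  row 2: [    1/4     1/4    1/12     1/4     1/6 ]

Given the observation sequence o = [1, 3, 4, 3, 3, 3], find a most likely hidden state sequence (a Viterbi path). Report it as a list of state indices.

path = [0, 2, 2, 2, 2, 2]

t=0: δ = [1.389e-01, 2.778e-02, 8.333e-02]  (obs o_0=1)
t=1: δ = [3.858e-03, 1.929e-03, 1.736e-02]  ψ = [0, 0, 0]  (obs o_1=3)
t=2: δ = [1.085e-03, 2.170e-03, 1.447e-03]  ψ = [2, 2, 2]  (obs o_2=4)
t=3: δ = [4.521e-05, 9.042e-05, 1.808e-04]  ψ = [1, 1, 2]  (obs o_3=3)
t=4: δ = [3.768e-06, 3.768e-06, 2.261e-05]  ψ = [2, 1, 2]  (obs o_4=3)
t=5: δ = [4.710e-07, 4.710e-07, 2.826e-06]  ψ = [2, 2, 2]  (obs o_5=3)
backtrack: best end state = 2; path = [0, 2, 2, 2, 2, 2]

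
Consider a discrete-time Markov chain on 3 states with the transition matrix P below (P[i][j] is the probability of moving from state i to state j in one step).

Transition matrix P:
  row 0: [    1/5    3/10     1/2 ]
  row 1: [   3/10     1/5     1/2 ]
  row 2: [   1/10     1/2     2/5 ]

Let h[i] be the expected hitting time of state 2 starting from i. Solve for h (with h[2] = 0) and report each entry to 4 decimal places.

First-step conditioning: h[2] = 0; for i ≠ 2, h[i] = 1 + Σ_k P[i][k]·h[k].
  h[0] = 1 + 1/5·h[0] + 3/10·h[1]
  h[1] = 1 + 3/10·h[0] + 1/5·h[1]
Solving the 2×2 linear system over states ≠ 2 gives exactly h = [2, 2, 0] (h[2] = 0 is the target).

h = [2.0000, 2.0000, 0.0000]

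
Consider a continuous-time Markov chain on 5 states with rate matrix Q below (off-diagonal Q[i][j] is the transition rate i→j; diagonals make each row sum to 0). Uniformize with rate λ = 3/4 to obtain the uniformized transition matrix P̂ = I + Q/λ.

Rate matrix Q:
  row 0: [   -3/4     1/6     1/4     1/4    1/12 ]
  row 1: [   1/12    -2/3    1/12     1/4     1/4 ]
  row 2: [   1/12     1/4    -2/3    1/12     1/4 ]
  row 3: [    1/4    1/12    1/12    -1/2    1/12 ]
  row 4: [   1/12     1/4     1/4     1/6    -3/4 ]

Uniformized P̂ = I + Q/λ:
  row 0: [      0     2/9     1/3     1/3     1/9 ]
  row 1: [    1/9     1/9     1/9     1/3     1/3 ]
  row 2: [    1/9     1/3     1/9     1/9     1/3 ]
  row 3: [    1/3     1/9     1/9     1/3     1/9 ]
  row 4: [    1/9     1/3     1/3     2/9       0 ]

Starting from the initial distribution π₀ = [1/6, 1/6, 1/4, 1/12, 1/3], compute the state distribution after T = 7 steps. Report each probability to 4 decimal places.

π = [0.1544, 0.2092, 0.1852, 0.2723, 0.1788]

t=0: π = [0.1667, 0.1667, 0.2500, 0.0833, 0.3333]
t=1: π = [0.1111, 0.2593, 0.2222, 0.2407, 0.1667]
t=2: π = [0.1523, 0.2099, 0.1728, 0.2654, 0.1996]
t=3: π = [0.1532, 0.2108, 0.1893, 0.2727, 0.1740]
t=4: π = [0.1547, 0.2089, 0.1838, 0.2719, 0.1807]
t=5: π = [0.1544, 0.2093, 0.1856, 0.2724, 0.1783]
t=6: π = [0.1545, 0.2091, 0.1850, 0.2723, 0.1791]
t=7: π = [0.1544, 0.2092, 0.1852, 0.2723, 0.1788]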